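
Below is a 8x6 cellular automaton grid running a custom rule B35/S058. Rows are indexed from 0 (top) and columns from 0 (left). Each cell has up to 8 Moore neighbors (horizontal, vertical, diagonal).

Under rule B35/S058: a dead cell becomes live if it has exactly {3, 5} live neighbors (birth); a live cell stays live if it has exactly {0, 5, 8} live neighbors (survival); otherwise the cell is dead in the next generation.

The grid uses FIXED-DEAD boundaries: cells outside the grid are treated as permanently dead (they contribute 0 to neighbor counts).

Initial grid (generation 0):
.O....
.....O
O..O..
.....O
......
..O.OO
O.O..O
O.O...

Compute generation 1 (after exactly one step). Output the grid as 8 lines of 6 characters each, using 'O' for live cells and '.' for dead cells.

Answer: .O....
.....O
O..OO.
.....O
....OO
.O.O..
.O..O.
......

Derivation:
Simulating step by step:
Generation 0 (given above): 13 live cells
Generation 1: 12 live cells
(generation 1 grid is the final answer)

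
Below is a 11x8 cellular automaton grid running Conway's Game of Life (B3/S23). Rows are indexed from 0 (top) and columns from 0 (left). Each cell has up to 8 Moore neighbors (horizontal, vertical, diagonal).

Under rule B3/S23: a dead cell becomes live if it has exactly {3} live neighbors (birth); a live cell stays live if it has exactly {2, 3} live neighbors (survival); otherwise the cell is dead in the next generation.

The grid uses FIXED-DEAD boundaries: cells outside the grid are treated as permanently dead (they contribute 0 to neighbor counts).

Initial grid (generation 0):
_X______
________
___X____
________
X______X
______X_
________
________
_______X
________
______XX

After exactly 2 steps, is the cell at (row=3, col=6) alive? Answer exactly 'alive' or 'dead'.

Simulating step by step:
Generation 0 (given above): 8 live cells
Generation 1: 2 live cells
________
________
________
________
________
________
________
________
________
______XX
________
Generation 2: 0 live cells
________
________
________
________
________
________
________
________
________
________
________

Cell (3,6) at generation 2: 0 -> dead

Answer: dead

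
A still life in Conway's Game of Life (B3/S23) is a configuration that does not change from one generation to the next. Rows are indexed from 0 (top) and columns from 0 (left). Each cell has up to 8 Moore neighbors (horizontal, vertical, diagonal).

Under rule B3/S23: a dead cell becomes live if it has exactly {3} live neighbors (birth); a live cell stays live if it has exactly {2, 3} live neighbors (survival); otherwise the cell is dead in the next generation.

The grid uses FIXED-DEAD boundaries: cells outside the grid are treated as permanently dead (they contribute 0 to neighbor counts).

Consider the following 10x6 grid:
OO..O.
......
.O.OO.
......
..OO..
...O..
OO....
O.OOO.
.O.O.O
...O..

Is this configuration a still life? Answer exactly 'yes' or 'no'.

Compute generation 1 and compare to generation 0 (given above):
Generation 1:
......
OOOOO.
......
....O.
..OO..
.O.O..
OO..O.
O..OO.
.O....
..O.O.
Cell (0,0) differs: gen0=1 vs gen1=0 -> NOT a still life.

Answer: no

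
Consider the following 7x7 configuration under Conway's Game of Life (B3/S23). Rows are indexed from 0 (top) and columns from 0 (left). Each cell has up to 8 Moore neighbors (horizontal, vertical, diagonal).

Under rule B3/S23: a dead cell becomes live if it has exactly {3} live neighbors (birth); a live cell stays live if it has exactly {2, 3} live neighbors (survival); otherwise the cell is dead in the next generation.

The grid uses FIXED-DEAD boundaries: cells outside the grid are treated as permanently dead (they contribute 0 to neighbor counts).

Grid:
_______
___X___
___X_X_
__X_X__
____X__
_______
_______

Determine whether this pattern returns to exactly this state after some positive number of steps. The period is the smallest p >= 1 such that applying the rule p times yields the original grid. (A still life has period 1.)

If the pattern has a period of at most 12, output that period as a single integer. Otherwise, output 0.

Answer: 2

Derivation:
Simulating and comparing each generation to the original:
Gen 0 (original, given above): 6 live cells
Gen 1: 6 live cells, differs from original
Gen 2: 6 live cells, MATCHES original -> period = 2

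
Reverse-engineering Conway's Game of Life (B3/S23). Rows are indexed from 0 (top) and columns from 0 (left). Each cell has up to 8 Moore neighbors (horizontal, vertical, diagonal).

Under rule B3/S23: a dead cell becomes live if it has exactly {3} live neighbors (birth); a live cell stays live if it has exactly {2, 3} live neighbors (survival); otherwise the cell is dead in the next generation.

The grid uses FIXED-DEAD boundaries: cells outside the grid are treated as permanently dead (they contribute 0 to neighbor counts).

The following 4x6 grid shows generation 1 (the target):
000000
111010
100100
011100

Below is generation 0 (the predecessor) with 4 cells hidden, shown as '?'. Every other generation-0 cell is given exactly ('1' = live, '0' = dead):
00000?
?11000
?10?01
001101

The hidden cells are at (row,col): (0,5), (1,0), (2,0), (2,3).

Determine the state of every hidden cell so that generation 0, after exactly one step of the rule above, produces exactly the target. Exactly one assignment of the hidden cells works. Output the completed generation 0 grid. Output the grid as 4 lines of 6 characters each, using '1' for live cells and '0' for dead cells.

Hidden generation-0 cells (in order): (0,5), (1,0), (2,0), (2,3).
A hidden cell only influences target cells in its own 3x3 neighborhood. Try each of the 2^4 = 16 assignments, step the completed generation 0 forward once under B3/S23, and compare with the target:
  (0,5)=0 (1,0)=0 (2,0)=0 (2,3)=0 -> step gives (1,0)='0' but target has '1' -> reject
  (0,5)=0 (1,0)=0 (2,0)=0 (2,3)=1 -> step gives (1,0)='0' but target has '1' -> reject
  (0,5)=0 (1,0)=0 (2,0)=1 (2,3)=0 -> step gives (1,4)='0' but target has '1' -> reject
  (0,5)=0 (1,0)=0 (2,0)=1 (2,3)=1 -> step gives (1,4)='0' but target has '1' -> reject
  (0,5)=0 (1,0)=1 (2,0)=0 (2,3)=0 -> step gives (0,1)='1' but target has '0' -> reject
  (0,5)=0 (1,0)=1 (2,0)=0 (2,3)=1 -> step gives (0,1)='1' but target has '0' -> reject
  (0,5)=0 (1,0)=1 (2,0)=1 (2,3)=0 -> step gives (0,1)='1' but target has '0' -> reject
  (0,5)=0 (1,0)=1 (2,0)=1 (2,3)=1 -> step gives (0,1)='1' but target has '0' -> reject
  (0,5)=1 (1,0)=0 (2,0)=0 (2,3)=0 -> step gives (1,0)='0' but target has '1' -> reject
  (0,5)=1 (1,0)=0 (2,0)=0 (2,3)=1 -> step gives (1,0)='0' but target has '1' -> reject
  (0,5)=1 (1,0)=0 (2,0)=1 (2,3)=0 -> step gives (1,4)='0' but target has '1' -> reject
  (0,5)=1 (1,0)=0 (2,0)=1 (2,3)=1 -> step reproduces the target at every cell -> ACCEPT
  (0,5)=1 (1,0)=1 (2,0)=0 (2,3)=0 -> step gives (0,1)='1' but target has '0' -> reject
  (0,5)=1 (1,0)=1 (2,0)=0 (2,3)=1 -> step gives (0,1)='1' but target has '0' -> reject
  (0,5)=1 (1,0)=1 (2,0)=1 (2,3)=0 -> step gives (0,1)='1' but target has '0' -> reject
  (0,5)=1 (1,0)=1 (2,0)=1 (2,3)=1 -> step gives (0,1)='1' but target has '0' -> reject
Unique solution: (0,5)=live, (1,0)=dead, (2,0)=live, (2,3)=live.
Check: live-neighbor counts of every cell in the completed generation 0:
122110
333232
246341
233241
Applying B3/S23 to generation 0 with these counts gives:
000000
111010
100100
011100
which matches the target exactly.

Answer: 000001
011000
110101
001101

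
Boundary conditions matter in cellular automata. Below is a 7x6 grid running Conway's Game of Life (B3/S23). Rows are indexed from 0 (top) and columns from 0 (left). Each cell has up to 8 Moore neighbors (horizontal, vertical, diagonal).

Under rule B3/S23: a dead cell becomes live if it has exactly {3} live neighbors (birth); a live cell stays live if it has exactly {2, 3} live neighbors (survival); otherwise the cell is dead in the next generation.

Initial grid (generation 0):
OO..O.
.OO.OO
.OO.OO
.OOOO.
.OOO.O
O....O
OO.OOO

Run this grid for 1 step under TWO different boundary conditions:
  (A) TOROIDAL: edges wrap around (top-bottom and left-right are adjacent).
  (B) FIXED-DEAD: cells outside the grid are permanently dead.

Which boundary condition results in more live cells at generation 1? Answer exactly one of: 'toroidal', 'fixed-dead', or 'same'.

Under TOROIDAL boundary, generation 1:
......
......
......
......
.....O
......
..OO..
Population = 3

Under FIXED-DEAD boundary, generation 1:
OOOOOO
......
O.....
O.....
O....O
O....O
OO..OO
Population = 16

Comparison: toroidal=3, fixed-dead=16 -> fixed-dead

Answer: fixed-dead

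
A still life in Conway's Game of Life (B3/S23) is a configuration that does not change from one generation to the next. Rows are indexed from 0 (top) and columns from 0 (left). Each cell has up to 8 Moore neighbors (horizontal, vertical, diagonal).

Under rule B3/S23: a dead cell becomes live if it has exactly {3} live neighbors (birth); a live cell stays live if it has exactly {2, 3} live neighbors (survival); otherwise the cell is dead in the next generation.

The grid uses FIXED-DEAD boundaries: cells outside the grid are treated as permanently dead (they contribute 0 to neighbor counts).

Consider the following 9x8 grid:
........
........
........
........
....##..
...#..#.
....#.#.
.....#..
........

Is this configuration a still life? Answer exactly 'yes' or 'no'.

Answer: yes

Derivation:
Compute generation 1 and compare to generation 0 (given above):
Generation 1:
........
........
........
........
....##..
...#..#.
....#.#.
.....#..
........
The grids are IDENTICAL -> still life.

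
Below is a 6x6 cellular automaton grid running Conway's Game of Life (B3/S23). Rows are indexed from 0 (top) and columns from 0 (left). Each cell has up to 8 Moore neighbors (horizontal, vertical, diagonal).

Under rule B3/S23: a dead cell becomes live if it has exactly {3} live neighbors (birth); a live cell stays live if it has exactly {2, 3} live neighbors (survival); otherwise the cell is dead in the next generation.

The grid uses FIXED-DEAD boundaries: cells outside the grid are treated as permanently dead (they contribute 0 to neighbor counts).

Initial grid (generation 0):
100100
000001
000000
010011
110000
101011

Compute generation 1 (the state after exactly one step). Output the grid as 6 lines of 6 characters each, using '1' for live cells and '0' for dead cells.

Answer: 000000
000000
000011
110000
101100
100000

Derivation:
Simulating step by step:
Generation 0 (given above): 12 live cells
Generation 1: 8 live cells
(generation 1 grid is the final answer)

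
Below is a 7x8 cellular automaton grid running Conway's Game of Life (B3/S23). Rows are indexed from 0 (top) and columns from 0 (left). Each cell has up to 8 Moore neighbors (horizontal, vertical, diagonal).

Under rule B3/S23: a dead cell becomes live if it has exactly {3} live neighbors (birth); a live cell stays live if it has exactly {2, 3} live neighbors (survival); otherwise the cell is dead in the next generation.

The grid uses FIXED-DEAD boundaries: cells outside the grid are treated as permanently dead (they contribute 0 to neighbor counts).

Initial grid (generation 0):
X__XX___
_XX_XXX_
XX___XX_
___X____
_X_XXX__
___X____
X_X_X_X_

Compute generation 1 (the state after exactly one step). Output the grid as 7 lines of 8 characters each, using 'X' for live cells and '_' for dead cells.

Simulating step by step:
Generation 0 (given above): 22 live cells
Generation 1: 17 live cells
(generation 1 grid is the final answer)

Answer: _XXXX___
__X___X_
XX_X__X_
XX_X__X_
___X____
_X______
___X____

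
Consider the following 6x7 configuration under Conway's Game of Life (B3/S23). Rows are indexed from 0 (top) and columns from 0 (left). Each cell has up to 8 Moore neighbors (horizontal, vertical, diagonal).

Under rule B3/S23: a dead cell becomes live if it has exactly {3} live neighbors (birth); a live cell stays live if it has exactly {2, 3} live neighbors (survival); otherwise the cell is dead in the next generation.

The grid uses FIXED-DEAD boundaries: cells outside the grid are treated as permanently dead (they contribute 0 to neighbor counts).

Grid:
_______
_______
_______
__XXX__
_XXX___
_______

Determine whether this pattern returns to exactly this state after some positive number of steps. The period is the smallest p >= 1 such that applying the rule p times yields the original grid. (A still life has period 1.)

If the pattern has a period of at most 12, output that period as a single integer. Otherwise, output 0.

Simulating and comparing each generation to the original:
Gen 0 (original, given above): 6 live cells
Gen 1: 6 live cells, differs from original
Gen 2: 6 live cells, MATCHES original -> period = 2

Answer: 2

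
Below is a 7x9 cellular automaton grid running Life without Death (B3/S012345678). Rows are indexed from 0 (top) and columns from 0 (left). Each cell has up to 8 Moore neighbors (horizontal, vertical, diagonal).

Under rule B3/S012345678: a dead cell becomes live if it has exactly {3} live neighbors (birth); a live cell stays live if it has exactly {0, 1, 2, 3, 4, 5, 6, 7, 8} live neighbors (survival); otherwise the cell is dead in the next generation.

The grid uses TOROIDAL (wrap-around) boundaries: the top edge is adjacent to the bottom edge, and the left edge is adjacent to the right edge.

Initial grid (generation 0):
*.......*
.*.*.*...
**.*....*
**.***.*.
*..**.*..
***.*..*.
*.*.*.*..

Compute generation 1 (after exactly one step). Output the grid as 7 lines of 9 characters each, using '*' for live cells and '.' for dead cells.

Answer: *.****..*
.*.***...
**.*.**.*
**.*****.
*..**.**.
***.*.**.
*.*.****.

Derivation:
Simulating step by step:
Generation 0 (given above): 28 live cells
Generation 1: 40 live cells
(generation 1 grid is the final answer)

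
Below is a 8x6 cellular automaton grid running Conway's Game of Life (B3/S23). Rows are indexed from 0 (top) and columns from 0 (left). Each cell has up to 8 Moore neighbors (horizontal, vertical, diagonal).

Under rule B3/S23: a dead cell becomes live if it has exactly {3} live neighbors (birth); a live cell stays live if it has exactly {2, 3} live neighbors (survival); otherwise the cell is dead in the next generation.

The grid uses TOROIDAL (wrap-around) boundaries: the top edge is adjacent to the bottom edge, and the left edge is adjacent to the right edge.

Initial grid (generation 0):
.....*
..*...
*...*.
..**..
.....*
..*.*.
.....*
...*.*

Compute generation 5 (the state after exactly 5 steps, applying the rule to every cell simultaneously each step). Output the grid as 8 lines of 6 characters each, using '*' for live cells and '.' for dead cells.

Simulating step by step:
Generation 0 (given above): 12 live cells
Generation 1: 15 live cells
....*.
.....*
.**...
...***
..*.*.
....**
...*.*
*....*
Generation 2: 12 live cells
*...*.
......
*.**.*
.*..**
......
.....*
......
*....*
Generation 3: 22 live cells
*.....
**.**.
****.*
.*****
*...**
......
*....*
*....*
Generation 4: 10 live cells
....*.
...**.
......
......
***...
....*.
*....*
.*....
Generation 5: 10 live cells
(generation 5 grid is the final answer)

Answer: ...**.
...**.
......
.*....
.*....
......
*....*
*....*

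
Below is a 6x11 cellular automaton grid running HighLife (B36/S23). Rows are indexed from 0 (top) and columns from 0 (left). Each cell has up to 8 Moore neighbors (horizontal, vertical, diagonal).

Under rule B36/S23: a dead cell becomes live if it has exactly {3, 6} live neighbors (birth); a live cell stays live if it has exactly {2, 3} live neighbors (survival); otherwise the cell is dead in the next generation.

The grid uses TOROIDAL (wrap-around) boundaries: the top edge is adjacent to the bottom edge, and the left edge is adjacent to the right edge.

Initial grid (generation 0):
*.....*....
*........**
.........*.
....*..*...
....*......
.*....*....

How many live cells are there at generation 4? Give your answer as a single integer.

Simulating step by step:
Generation 0 (given above): 11 live cells
Generation 1: 8 live cells
**.........
*........*.
........**.
...........
.....*.....
.....*.....
Generation 2: 10 live cells
**........*
**......**.
........***
...........
...........
...........
Generation 3: 11 live cells
.*.......**
.*......*.*
*.......*.*
.........*.
...........
*..........
Generation 4: 14 live cells
.*.......**
**......**.
*.......*.*
.........**
...........
*.........*
Population at generation 4: 14

Answer: 14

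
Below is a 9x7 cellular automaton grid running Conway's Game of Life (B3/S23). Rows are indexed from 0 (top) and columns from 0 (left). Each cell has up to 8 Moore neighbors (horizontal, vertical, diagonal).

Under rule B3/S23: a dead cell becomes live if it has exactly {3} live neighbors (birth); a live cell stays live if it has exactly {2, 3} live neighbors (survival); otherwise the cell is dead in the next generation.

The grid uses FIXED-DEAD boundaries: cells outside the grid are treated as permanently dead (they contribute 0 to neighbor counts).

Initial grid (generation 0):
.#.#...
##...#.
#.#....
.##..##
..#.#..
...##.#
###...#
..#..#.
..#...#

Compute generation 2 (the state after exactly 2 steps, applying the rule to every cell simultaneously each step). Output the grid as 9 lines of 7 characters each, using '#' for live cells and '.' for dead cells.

Simulating step by step:
Generation 0 (given above): 24 live cells
Generation 1: 23 live cells
###....
#......
#.#..##
..#..#.
.##.#.#
....#..
.##.#.#
..##.##
.......
Generation 2: 22 live cells
(generation 2 grid is the final answer)

Answer: ##.....
#.#....
.....##
..#.#..
.##.#..
....#..
.##.#.#
.######
.......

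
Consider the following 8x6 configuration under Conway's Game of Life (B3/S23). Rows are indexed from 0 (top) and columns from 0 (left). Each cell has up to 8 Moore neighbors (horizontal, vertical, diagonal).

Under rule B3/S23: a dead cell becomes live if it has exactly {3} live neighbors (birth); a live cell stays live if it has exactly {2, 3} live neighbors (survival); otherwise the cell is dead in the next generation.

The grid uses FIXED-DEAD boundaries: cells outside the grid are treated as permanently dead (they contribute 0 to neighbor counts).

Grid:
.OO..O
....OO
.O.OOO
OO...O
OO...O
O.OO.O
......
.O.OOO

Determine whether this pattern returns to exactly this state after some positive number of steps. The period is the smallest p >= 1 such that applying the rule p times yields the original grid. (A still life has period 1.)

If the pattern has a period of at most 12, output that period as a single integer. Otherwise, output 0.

Answer: 0

Derivation:
Simulating and comparing each generation to the original:
Gen 0 (original, given above): 23 live cells
Gen 1: 15 live cells, differs from original
Gen 2: 19 live cells, differs from original
Gen 3: 14 live cells, differs from original
Gen 4: 12 live cells, differs from original
Gen 5: 13 live cells, differs from original
Gen 6: 12 live cells, differs from original
Gen 7: 12 live cells, differs from original
Gen 8: 12 live cells, differs from original
Gen 9: 13 live cells, differs from original
Gen 10: 16 live cells, differs from original
Gen 11: 14 live cells, differs from original
Gen 12: 19 live cells, differs from original
No period found within 12 steps.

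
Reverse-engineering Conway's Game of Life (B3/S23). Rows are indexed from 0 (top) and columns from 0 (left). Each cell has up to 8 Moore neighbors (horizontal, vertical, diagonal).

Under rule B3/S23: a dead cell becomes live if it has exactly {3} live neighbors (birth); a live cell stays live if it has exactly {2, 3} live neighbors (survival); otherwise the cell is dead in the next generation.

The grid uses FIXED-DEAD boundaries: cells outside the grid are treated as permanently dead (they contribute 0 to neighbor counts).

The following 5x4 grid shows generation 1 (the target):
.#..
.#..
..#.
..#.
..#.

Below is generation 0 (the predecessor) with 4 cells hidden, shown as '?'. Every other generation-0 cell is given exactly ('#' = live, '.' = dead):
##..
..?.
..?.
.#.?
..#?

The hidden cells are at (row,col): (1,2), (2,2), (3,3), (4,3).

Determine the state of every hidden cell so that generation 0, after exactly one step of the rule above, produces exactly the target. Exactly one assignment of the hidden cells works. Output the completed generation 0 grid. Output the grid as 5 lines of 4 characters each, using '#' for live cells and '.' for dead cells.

Hidden generation-0 cells (in order): (1,2), (2,2), (3,3), (4,3).
A hidden cell only influences target cells in its own 3x3 neighborhood. Try each of the 2^4 = 16 assignments, step the completed generation 0 forward once under B3/S23, and compare with the target:
  (1,2)=. (2,2)=. (3,3)=. (4,3)=. -> step gives (0,1)='.' but target has '#' -> reject
  (1,2)=. (2,2)=. (3,3)=. (4,3)=# -> step gives (0,1)='.' but target has '#' -> reject
  (1,2)=. (2,2)=. (3,3)=# (4,3)=. -> step gives (0,1)='.' but target has '#' -> reject
  (1,2)=. (2,2)=. (3,3)=# (4,3)=# -> step gives (0,1)='.' but target has '#' -> reject
  (1,2)=. (2,2)=# (3,3)=. (4,3)=. -> step gives (0,1)='.' but target has '#' -> reject
  (1,2)=. (2,2)=# (3,3)=. (4,3)=# -> step gives (0,1)='.' but target has '#' -> reject
  (1,2)=. (2,2)=# (3,3)=# (4,3)=. -> step gives (0,1)='.' but target has '#' -> reject
  (1,2)=. (2,2)=# (3,3)=# (4,3)=# -> step gives (0,1)='.' but target has '#' -> reject
  (1,2)=# (2,2)=. (3,3)=. (4,3)=. -> step gives (2,2)='.' but target has '#' -> reject
  (1,2)=# (2,2)=. (3,3)=. (4,3)=# -> step gives (2,2)='.' but target has '#' -> reject
  (1,2)=# (2,2)=. (3,3)=# (4,3)=. -> step reproduces the target at every cell -> ACCEPT
  (1,2)=# (2,2)=. (3,3)=# (4,3)=# -> step gives (3,2)='.' but target has '#' -> reject
  (1,2)=# (2,2)=# (3,3)=. (4,3)=. -> step gives (1,1)='.' but target has '#' -> reject
  (1,2)=# (2,2)=# (3,3)=. (4,3)=# -> step gives (1,1)='.' but target has '#' -> reject
  (1,2)=# (2,2)=# (3,3)=# (4,3)=. -> step gives (1,1)='.' but target has '#' -> reject
  (1,2)=# (2,2)=# (3,3)=# (4,3)=# -> step gives (1,1)='.' but target has '#' -> reject
Unique solution: (1,2)=live, (2,2)=dead, (3,3)=live, (4,3)=dead.
Check: live-neighbor counts of every cell in the completed generation 0:
1221
2311
1232
1131
1222
Applying B3/S23 to generation 0 with these counts gives:
.#..
.#..
..#.
..#.
..#.
which matches the target exactly.

Answer: ##..
..#.
....
.#.#
..#.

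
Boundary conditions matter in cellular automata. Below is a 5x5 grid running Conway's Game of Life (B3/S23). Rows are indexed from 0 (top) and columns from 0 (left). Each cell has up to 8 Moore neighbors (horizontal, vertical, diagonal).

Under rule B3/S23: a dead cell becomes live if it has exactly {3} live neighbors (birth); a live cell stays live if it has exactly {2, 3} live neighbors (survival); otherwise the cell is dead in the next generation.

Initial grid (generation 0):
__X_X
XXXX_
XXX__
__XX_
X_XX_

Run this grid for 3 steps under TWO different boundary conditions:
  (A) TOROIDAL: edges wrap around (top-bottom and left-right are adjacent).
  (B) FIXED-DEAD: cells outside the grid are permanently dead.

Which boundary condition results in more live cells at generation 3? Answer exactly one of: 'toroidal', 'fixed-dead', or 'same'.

Answer: fixed-dead

Derivation:
Under TOROIDAL boundary, generation 3:
_____
_____
_____
_____
_____
Population = 0

Under FIXED-DEAD boundary, generation 3:
_____
XX___
X_X__
X_X__
_XX__
Population = 8

Comparison: toroidal=0, fixed-dead=8 -> fixed-dead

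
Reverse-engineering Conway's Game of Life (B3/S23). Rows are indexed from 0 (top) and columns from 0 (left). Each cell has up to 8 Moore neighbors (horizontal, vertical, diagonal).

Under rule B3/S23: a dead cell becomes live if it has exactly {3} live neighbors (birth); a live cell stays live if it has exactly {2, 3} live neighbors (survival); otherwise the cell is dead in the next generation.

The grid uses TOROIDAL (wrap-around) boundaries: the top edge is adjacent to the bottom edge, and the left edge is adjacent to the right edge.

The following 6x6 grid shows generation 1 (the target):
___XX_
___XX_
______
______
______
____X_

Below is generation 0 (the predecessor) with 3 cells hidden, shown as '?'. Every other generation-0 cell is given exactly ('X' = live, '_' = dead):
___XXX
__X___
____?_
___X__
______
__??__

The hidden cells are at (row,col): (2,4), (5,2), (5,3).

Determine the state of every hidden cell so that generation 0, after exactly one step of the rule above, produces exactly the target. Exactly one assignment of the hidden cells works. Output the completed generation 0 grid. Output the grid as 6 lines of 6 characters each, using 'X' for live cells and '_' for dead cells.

Hidden generation-0 cells (in order): (2,4), (5,2), (5,3).
A hidden cell only influences target cells in its own 3x3 neighborhood. Try each of the 2^3 = 8 assignments, step the completed generation 0 forward once under B3/S23, and compare with the target:
  (2,4)=_ (5,2)=_ (5,3)=_ -> step reproduces the target at every cell -> ACCEPT
  (2,4)=_ (5,2)=_ (5,3)=X -> step gives (0,2)='X' but target has '_' -> reject
  (2,4)=_ (5,2)=X (5,3)=_ -> step gives (0,2)='X' but target has '_' -> reject
  (2,4)=_ (5,2)=X (5,3)=X -> step gives (0,3)='_' but target has 'X' -> reject
  (2,4)=X (5,2)=_ (5,3)=_ -> step gives (1,3)='_' but target has 'X' -> reject
  (2,4)=X (5,2)=_ (5,3)=X -> step gives (0,2)='X' but target has '_' -> reject
  (2,4)=X (5,2)=X (5,3)=_ -> step gives (0,2)='X' but target has '_' -> reject
  (2,4)=X (5,2)=X (5,3)=X -> step gives (0,3)='_' but target has 'X' -> reject
Unique solution: (2,4)=dead, (5,2)=dead, (5,3)=dead.
Check: live-neighbor counts of every cell in the completed generation 0:
112221
111332
012210
001010
001110
101232
Applying B3/S23 to generation 0 with these counts gives:
___XX_
___XX_
______
______
______
____X_
which matches the target exactly.

Answer: ___XXX
__X___
______
___X__
______
______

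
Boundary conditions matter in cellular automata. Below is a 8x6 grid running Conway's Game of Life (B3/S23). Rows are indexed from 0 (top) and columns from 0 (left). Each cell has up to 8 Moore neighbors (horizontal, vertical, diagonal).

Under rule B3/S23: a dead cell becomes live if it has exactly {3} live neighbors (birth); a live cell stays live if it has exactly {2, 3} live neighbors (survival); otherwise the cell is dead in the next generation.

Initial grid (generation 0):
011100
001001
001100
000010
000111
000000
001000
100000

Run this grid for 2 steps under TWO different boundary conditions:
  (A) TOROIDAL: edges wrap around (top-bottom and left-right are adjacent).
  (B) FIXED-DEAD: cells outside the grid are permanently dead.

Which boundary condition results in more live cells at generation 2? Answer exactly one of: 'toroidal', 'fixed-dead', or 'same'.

Under TOROIDAL boundary, generation 2:
011110
000011
001011
001001
001001
000101
000110
010100
Population = 19

Under FIXED-DEAD boundary, generation 2:
001100
010010
001011
001001
001001
000101
000000
000000
Population = 13

Comparison: toroidal=19, fixed-dead=13 -> toroidal

Answer: toroidal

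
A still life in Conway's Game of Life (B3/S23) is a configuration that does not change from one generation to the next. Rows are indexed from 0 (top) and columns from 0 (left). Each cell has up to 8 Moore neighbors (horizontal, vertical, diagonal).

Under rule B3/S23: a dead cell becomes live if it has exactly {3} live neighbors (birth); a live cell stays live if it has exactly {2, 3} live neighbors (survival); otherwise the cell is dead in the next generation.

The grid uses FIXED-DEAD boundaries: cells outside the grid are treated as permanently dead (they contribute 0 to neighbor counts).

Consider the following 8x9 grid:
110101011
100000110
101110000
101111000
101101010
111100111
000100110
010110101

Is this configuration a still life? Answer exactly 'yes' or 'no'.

Answer: no

Derivation:
Compute generation 1 and compare to generation 0 (given above):
Generation 1:
110000011
100001111
101000100
100001100
100001011
100001001
100000000
001111100
Cell (0,3) differs: gen0=1 vs gen1=0 -> NOT a still life.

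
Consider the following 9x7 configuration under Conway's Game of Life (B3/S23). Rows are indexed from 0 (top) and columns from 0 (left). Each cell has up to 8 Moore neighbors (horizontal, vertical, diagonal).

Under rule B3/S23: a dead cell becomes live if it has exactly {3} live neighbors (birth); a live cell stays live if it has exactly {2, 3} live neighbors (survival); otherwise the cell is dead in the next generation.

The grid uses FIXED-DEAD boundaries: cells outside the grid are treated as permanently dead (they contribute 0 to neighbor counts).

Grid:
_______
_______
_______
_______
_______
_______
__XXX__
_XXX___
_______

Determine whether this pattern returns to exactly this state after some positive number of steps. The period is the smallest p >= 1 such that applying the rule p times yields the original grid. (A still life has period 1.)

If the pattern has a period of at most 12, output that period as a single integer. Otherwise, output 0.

Simulating and comparing each generation to the original:
Gen 0 (original, given above): 6 live cells
Gen 1: 6 live cells, differs from original
Gen 2: 6 live cells, MATCHES original -> period = 2

Answer: 2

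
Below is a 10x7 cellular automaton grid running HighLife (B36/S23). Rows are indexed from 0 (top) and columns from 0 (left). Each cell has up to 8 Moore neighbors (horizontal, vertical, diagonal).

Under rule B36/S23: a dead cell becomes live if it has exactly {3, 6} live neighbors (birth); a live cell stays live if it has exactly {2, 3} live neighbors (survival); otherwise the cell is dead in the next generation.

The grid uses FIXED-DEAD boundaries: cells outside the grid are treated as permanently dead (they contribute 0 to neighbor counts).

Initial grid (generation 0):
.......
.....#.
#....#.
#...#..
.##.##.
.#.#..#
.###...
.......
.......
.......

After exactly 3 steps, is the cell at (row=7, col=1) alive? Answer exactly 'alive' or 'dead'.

Answer: alive

Derivation:
Simulating step by step:
Generation 0 (given above): 15 live cells
Generation 1: 15 live cells
.......
.......
....##.
#..##..
###.##.
#....#.
.#.#...
..#....
.......
.......
Generation 2: 14 live cells
.......
.......
...###.
#.#....
#.#..#.
#..#.#.
.##....
..#....
.......
.......
Generation 3: 17 live cells
.......
....#..
...##..
..#..#.
#.###..
#..##..
.###...
.##....
.......
.......

Cell (7,1) at generation 3: 1 -> alive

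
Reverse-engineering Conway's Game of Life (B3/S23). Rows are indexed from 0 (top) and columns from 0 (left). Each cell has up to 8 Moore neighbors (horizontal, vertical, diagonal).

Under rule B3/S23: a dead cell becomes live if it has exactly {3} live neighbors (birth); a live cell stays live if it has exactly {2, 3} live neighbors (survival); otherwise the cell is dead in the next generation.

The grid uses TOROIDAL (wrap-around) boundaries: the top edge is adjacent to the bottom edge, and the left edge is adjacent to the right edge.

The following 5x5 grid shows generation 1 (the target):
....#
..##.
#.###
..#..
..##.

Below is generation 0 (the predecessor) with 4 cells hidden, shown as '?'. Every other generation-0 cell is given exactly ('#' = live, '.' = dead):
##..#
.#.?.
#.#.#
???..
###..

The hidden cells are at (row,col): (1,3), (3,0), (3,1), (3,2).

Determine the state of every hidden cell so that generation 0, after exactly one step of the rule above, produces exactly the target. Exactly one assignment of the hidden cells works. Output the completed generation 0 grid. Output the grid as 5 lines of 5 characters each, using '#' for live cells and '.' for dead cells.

Hidden generation-0 cells (in order): (1,3), (3,0), (3,1), (3,2).
A hidden cell only influences target cells in its own 3x3 neighborhood. Try each of the 2^4 = 16 assignments, step the completed generation 0 forward once under B3/S23, and compare with the target:
  (1,3)=. (3,0)=. (3,1)=. (3,2)=. -> step gives (2,1)='#' but target has '.' -> reject
  (1,3)=. (3,0)=. (3,1)=. (3,2)=# -> step gives (2,4)='.' but target has '#' -> reject
  (1,3)=. (3,0)=. (3,1)=# (3,2)=. -> step gives (2,3)='.' but target has '#' -> reject
  (1,3)=. (3,0)=. (3,1)=# (3,2)=# -> step gives (2,4)='.' but target has '#' -> reject
  (1,3)=. (3,0)=# (3,1)=. (3,2)=. -> step gives (2,2)='.' but target has '#' -> reject
  (1,3)=. (3,0)=# (3,1)=. (3,2)=# -> step reproduces the target at every cell -> ACCEPT
  (1,3)=. (3,0)=# (3,1)=# (3,2)=. -> step gives (2,0)='.' but target has '#' -> reject
  (1,3)=. (3,0)=# (3,1)=# (3,2)=# -> step gives (2,0)='.' but target has '#' -> reject
  (1,3)=# (3,0)=. (3,1)=. (3,2)=. -> step gives (0,3)='#' but target has '.' -> reject
  (1,3)=# (3,0)=. (3,1)=. (3,2)=# -> step gives (0,3)='#' but target has '.' -> reject
  (1,3)=# (3,0)=. (3,1)=# (3,2)=. -> step gives (0,3)='#' but target has '.' -> reject
  (1,3)=# (3,0)=. (3,1)=# (3,2)=# -> step gives (0,3)='#' but target has '.' -> reject
  (1,3)=# (3,0)=# (3,1)=. (3,2)=. -> step gives (0,3)='#' but target has '.' -> reject
  (1,3)=# (3,0)=# (3,1)=. (3,2)=# -> step gives (0,3)='#' but target has '.' -> reject
  (1,3)=# (3,0)=# (3,1)=# (3,2)=. -> step gives (0,3)='#' but target has '.' -> reject
  (1,3)=# (3,0)=# (3,1)=# (3,2)=# -> step gives (0,3)='#' but target has '.' -> reject
Unique solution: (1,3)=dead, (3,0)=live, (3,1)=dead, (3,2)=live.
Check: live-neighbor counts of every cell in the completed generation 0:
55422
64334
35232
47344
56334
Applying B3/S23 to generation 0 with these counts gives:
....#
..##.
#.###
..#..
..##.
which matches the target exactly.

Answer: ##..#
.#...
#.#.#
#.#..
###..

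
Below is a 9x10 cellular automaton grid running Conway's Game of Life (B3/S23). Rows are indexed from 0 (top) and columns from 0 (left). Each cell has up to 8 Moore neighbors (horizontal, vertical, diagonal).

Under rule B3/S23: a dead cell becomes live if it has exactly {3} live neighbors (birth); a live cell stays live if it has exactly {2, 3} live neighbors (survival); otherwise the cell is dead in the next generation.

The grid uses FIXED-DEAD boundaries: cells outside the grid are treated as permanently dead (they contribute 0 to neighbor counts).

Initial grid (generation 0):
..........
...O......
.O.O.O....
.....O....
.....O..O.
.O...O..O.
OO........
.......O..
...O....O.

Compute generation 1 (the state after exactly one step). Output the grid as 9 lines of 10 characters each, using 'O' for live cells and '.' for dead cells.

Answer: ..........
..O.O.....
..O.......
.....OO...
....OOO...
OO........
OO........
..........
..........

Derivation:
Simulating step by step:
Generation 0 (given above): 15 live cells
Generation 1: 12 live cells
(generation 1 grid is the final answer)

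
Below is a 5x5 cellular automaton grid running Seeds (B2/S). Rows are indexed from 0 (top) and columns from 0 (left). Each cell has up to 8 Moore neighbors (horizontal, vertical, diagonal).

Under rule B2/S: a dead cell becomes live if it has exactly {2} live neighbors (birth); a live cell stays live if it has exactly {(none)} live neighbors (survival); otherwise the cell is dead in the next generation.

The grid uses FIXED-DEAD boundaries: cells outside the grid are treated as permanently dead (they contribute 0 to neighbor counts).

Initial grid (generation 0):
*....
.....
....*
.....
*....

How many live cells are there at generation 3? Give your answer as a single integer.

Simulating step by step:
Generation 0 (given above): 3 live cells
Generation 1: 0 live cells
.....
.....
.....
.....
.....
Generation 2: 0 live cells
.....
.....
.....
.....
.....
Generation 3: 0 live cells
.....
.....
.....
.....
.....
Population at generation 3: 0

Answer: 0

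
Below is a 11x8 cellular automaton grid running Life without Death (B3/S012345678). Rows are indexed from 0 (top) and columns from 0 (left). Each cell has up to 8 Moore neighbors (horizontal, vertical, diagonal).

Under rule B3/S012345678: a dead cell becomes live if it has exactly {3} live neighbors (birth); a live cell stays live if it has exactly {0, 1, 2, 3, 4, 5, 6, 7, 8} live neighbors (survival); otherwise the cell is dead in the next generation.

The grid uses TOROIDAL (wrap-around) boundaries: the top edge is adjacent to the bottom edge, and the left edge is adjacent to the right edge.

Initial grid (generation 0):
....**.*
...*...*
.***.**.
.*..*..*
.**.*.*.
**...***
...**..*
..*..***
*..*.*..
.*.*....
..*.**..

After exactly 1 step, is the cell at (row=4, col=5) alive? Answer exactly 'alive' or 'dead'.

Simulating step by step:
Generation 0 (given above): 37 live cells
Generation 1: 47 live cells
....**.*
*..*...*
.***.***
.*..*..*
.****.*.
**...***
.****..*
*.*..***
**.*.*.*
.*.*.*..
..*.***.

Cell (4,5) at generation 1: 0 -> dead

Answer: dead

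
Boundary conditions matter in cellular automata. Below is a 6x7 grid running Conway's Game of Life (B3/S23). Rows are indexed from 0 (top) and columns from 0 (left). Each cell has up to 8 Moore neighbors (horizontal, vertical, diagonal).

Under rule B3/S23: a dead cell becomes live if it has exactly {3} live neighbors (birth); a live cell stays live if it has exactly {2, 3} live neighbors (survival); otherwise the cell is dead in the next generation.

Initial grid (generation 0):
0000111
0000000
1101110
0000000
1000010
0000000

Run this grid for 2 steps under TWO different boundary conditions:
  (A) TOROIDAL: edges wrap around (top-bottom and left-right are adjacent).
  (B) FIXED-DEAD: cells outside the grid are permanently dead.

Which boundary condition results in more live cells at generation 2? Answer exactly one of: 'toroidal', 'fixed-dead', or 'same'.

Under TOROIDAL boundary, generation 2:
0000100
0000100
1100101
0000000
0000000
0000000
Population = 6

Under FIXED-DEAD boundary, generation 2:
0000000
0000110
0000110
0000000
0000000
0000000
Population = 4

Comparison: toroidal=6, fixed-dead=4 -> toroidal

Answer: toroidal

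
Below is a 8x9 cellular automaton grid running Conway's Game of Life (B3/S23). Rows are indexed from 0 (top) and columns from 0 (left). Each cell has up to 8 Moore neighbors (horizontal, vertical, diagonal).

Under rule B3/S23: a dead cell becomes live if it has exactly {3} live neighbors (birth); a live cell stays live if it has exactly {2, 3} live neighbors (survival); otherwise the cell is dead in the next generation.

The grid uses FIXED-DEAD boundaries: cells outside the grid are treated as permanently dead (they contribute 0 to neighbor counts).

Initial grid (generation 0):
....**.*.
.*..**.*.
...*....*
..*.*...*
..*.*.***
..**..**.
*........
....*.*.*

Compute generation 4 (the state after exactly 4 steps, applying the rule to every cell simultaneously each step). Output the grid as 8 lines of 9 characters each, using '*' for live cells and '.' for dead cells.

Simulating step by step:
Generation 0 (given above): 25 live cells
Generation 1: 29 live cells
....**...
...*.*.**
..**.*.**
..*.**..*
.**.*.*.*
.***.**.*
...*.**..
.........
Generation 2: 18 live cells
....***..
..**.*.**
..*..*...
........*
......*.*
.*.......
...*.***.
.........
Generation 3: 19 live cells
...*****.
..**...*.
..***.***
.......*.
.......*.
.....*...
......*..
......*..
Generation 4: 15 live cells
(generation 4 grid is the final answer)

Answer: ..******.
.........
..*.*.*.*
...*.....
......*..
......*..
.....**..
.........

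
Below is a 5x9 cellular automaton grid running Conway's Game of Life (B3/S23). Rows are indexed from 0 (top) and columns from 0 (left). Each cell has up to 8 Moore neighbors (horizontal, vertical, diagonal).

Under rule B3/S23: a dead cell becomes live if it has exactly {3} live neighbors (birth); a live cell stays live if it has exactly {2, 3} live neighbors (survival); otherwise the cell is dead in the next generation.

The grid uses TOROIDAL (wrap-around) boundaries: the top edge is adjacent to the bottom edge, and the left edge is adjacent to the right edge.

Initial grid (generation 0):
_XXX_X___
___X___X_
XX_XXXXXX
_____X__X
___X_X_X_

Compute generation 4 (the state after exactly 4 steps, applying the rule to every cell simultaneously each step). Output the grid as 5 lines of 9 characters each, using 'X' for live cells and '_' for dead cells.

Answer: _________
_XXXXX___
XXX_XX___
_________
___X_____

Derivation:
Simulating step by step:
Generation 0 (given above): 19 live cells
Generation 1: 10 live cells
___X_____
_______X_
X_XX_X___
__XX_____
___X_X___
Generation 2: 10 live cells
____X____
__XXX____
_XXXX____
_X_______
___X_____
Generation 3: 8 live cells
__X_X____
_X___X___
_X__X____
_X__X____
_________
Generation 4: 11 live cells
(generation 4 grid is the final answer)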